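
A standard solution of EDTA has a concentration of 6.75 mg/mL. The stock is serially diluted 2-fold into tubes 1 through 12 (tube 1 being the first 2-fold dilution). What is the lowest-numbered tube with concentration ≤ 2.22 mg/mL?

Tube n has concentration 6.75 mg/mL / 2ⁿ.
Need 2ⁿ ≥ 6.75 mg/mL / 2.22 mg/mL = 3.04, so n ≥ 1.60.
First such tube: n = 2.

tube 2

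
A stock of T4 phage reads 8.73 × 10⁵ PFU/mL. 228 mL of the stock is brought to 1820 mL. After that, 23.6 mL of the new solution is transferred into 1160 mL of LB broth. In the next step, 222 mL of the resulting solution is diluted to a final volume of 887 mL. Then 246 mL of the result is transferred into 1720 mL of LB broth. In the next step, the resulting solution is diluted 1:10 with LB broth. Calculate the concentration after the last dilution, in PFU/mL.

6.83 PFU/mL

Overall dilution factor = 7.982 × 50.15 × 3.995 × 7.992 × 10 = 1.28 × 10⁵.
8.73 × 10⁵ PFU/mL / 1.28 × 10⁵ = 6.83 PFU/mL.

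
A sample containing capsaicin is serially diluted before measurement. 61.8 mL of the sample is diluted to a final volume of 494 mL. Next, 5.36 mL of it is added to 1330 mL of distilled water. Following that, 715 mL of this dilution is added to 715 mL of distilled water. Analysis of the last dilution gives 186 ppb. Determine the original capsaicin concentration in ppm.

741 ppm

Overall dilution factor = 7.994 × 249.1 × 2 = 3983.
Original = 186 ppb × 3983 = 7.41 × 10⁵ ppb = 741 ppm.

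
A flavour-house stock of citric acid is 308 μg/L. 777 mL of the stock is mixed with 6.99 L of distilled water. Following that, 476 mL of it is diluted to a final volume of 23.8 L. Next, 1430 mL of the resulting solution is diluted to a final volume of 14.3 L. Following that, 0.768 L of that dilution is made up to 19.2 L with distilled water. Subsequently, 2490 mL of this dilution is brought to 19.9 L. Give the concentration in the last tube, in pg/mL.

0.308 pg/mL

Overall dilution factor = 9.996 × 50 × 10 × 25 × 7.992 = 9.99 × 10⁵.
308 μg/L / 9.99 × 10⁵ = 3.08 × 10⁻⁴ μg/L = 0.308 pg/mL.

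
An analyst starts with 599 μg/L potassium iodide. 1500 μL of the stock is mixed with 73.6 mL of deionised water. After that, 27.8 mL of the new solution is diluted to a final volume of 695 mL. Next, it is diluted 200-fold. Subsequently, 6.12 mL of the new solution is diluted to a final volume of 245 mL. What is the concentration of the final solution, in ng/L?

Overall dilution factor = 50.07 × 25 × 200 × 40.03 = 1.00 × 10⁷.
599 μg/L / 1.00 × 10⁷ = 5.98 × 10⁻⁵ μg/L = 0.0598 ng/L.

0.0598 ng/L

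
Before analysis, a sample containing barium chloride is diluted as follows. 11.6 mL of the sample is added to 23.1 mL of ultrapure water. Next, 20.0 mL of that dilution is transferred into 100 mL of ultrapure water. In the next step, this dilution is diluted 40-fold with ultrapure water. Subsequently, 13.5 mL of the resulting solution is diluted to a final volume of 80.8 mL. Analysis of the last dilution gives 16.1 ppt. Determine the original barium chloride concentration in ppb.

69.2 ppb

Overall dilution factor = 2.991 × 6 × 40 × 5.985 = 4297.
Original = 16.1 ppt × 4297 = 6.92 × 10⁴ ppt = 69.2 ppb.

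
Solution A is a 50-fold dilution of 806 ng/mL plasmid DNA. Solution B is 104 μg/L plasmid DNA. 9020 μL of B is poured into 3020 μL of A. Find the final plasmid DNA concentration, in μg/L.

82.0 μg/L

C_A = 806 ng/mL / 50 = 16.1 ng/mL.
C_B = 104 μg/L = 104 ng/mL.
C_mix = (C_A·V_A + C_B·V_B)/(V_A + V_B) = (16.1×3020 + 104×9020) / 12040 = 82.0 ng/mL = 82.0 μg/L.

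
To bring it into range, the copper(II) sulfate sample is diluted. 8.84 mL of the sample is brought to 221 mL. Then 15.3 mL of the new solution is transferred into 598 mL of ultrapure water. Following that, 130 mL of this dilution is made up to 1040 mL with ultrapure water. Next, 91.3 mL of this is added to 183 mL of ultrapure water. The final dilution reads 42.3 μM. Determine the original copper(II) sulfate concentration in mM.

Overall dilution factor = 25 × 40.08 × 8 × 3.004 = 2.41 × 10⁴.
Original = 42.3 μM × 2.41 × 10⁴ = 1.02 × 10⁶ μM = 1020 mM.

1020 mM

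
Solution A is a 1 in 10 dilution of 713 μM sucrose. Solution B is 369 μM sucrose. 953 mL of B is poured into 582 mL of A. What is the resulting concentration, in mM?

0.256 mM

C_A = 713 μM / 10 = 71.3 μM.
C_mix = (C_A·V_A + C_B·V_B)/(V_A + V_B) = (71.3×582 + 369×953) / 1535 = 256 μM = 0.256 mM.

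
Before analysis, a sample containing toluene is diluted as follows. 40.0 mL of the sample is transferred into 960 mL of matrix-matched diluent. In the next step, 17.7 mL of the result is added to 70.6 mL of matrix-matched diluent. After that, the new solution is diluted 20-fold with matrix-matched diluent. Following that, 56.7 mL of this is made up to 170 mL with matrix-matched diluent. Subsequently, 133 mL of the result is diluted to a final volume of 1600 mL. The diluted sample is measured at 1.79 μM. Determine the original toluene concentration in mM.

161 mM

Overall dilution factor = 25 × 4.989 × 20 × 2.998 × 12.03 = 9.00 × 10⁴.
Original = 1.79 μM × 9.00 × 10⁴ = 1.61 × 10⁵ μM = 161 mM.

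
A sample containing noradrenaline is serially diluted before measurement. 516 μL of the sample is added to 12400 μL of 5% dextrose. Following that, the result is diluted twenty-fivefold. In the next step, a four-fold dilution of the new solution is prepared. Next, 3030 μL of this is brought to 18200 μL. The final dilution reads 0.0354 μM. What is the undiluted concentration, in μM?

532 μM

Overall dilution factor = 25.03 × 25 × 4 × 6.007 = 1.50 × 10⁴.
Original = 0.0354 μM × 1.50 × 10⁴ = 532 μM.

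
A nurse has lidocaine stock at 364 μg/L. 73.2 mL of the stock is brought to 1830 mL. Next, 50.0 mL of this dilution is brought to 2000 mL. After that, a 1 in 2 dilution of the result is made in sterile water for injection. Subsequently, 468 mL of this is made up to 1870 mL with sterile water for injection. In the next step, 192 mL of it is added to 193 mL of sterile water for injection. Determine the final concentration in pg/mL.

Overall dilution factor = 25 × 40 × 2 × 3.996 × 2.005 = 1.60 × 10⁴.
364 μg/L / 1.60 × 10⁴ = 0.0227 μg/L = 22.7 pg/mL.

22.7 pg/mL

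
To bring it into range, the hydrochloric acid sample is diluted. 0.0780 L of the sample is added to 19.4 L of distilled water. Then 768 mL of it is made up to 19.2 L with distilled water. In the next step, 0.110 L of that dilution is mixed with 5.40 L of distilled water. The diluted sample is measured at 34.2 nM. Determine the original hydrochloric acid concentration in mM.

Overall dilution factor = 249.7 × 25 × 50.09 = 3.13 × 10⁵.
Original = 34.2 nM × 3.13 × 10⁵ = 1.07 × 10⁷ nM = 10.7 mM.

10.7 mM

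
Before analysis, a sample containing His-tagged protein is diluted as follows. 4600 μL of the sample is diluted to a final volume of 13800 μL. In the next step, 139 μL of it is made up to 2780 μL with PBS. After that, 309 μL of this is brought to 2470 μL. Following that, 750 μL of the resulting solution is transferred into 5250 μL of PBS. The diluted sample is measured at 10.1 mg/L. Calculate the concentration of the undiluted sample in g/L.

38.8 g/L

Overall dilution factor = 3 × 20 × 7.994 × 8 = 3837.
Original = 10.1 mg/L × 3837 = 3.88 × 10⁴ mg/L = 38.8 g/L.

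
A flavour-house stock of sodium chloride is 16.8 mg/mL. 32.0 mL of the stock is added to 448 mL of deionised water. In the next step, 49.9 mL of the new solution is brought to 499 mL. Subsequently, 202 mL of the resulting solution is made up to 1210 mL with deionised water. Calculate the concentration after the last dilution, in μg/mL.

18.7 μg/mL

Overall dilution factor = 15 × 10 × 5.990 = 899.
16.8 mg/mL / 899 = 0.0187 mg/mL = 18.7 μg/mL.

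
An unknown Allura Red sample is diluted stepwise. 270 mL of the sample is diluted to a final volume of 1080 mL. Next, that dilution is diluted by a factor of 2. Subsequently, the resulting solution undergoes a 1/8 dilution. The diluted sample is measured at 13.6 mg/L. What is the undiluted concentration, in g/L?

0.870 g/L

Overall dilution factor = 4 × 2 × 8 = 64.0.
Original = 13.6 mg/L × 64.0 = 870 mg/L = 0.870 g/L.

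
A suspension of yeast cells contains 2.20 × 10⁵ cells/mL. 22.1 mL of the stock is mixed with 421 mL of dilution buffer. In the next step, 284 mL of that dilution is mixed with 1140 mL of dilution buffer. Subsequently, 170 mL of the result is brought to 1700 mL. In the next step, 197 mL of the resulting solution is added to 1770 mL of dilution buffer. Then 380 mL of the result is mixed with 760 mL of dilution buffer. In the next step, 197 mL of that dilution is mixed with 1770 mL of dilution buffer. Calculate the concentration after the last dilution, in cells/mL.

Overall dilution factor = 20.05 × 5.014 × 10 × 9.985 × 3 × 9.985 = 3.01 × 10⁵.
2.20 × 10⁵ cells/mL / 3.01 × 10⁵ = 0.732 cells/mL.

0.732 cells/mL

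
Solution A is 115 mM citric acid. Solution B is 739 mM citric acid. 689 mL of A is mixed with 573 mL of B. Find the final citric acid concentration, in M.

C_mix = (C_A·V_A + C_B·V_B)/(V_A + V_B) = (115×689 + 739×573) / 1262 = 398 mM = 0.398 M.

0.398 M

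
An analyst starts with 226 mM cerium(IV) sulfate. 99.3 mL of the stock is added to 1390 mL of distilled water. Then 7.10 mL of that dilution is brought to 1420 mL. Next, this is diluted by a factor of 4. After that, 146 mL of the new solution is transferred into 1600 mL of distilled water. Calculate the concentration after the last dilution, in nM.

1580 nM

Overall dilution factor = 15.00 × 200 × 4 × 11.96 = 1.43 × 10⁵.
226 mM / 1.43 × 10⁵ = 1.58 × 10⁻³ mM = 1580 nM.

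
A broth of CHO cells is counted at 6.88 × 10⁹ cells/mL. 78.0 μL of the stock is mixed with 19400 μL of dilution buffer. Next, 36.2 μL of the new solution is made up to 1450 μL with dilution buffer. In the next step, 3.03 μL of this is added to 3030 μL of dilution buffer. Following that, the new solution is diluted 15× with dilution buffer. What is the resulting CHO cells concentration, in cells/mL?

45.8 cells/mL

Overall dilution factor = 249.7 × 40.06 × 1001 × 15 = 1.50 × 10⁸.
6.88 × 10⁹ cells/mL / 1.50 × 10⁸ = 45.8 cells/mL.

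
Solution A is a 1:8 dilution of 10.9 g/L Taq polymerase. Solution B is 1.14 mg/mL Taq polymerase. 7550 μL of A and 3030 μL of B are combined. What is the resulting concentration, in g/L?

1.30 g/L

C_A = 10.9 g/L / 8 = 1.36 g/L.
C_B = 1.14 mg/mL = 1.14 g/L.
C_mix = (C_A·V_A + C_B·V_B)/(V_A + V_B) = (1.36×7550 + 1.14×3030) / 10580 = 1.30 g/L.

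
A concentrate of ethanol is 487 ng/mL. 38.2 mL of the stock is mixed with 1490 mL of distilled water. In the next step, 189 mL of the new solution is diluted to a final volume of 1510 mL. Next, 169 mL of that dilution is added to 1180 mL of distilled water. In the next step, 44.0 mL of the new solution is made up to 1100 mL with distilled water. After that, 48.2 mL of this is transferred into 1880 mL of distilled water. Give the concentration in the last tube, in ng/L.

0.191 ng/L

Overall dilution factor = 40.01 × 7.989 × 7.982 × 25 × 40.00 = 2.55 × 10⁶.
487 ng/mL / 2.55 × 10⁶ = 1.91 × 10⁻⁴ ng/mL = 0.191 ng/L.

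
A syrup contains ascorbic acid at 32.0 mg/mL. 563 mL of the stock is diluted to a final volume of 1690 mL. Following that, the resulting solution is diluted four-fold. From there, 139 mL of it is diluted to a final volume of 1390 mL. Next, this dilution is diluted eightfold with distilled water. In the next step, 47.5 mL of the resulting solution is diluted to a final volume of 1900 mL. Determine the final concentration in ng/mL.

Overall dilution factor = 3.002 × 4 × 10 × 8 × 40 = 3.84 × 10⁴.
32.0 mg/mL / 3.84 × 10⁴ = 8.33 × 10⁻⁴ mg/mL = 833 ng/mL.

833 ng/mL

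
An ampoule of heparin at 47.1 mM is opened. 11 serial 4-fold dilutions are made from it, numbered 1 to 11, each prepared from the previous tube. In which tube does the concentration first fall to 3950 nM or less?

tube 7

Tube n has concentration 47.1 mM / 4ⁿ.
Need 4ⁿ ≥ 47.1 mM / 3950 nM = 1.19 × 10⁴, so n ≥ 6.77.
First such tube: n = 7.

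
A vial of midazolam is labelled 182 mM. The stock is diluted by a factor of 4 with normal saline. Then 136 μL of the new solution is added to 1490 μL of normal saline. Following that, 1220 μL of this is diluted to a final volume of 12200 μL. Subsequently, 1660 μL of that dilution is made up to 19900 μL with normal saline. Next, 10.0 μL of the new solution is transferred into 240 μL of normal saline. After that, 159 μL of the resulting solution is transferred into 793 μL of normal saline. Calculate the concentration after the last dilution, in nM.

Overall dilution factor = 4 × 11.96 × 10 × 11.99 × 25 × 5.987 = 8.58 × 10⁵.
182 mM / 8.58 × 10⁵ = 2.12 × 10⁻⁴ mM = 212 nM.

212 nM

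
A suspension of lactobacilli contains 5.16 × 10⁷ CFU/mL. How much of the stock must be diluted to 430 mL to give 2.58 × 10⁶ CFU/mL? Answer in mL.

V₁ = C₂V₂/C₁ = 2.58 × 10⁶ × 430 / 5.16 × 10⁷ = 21.5 mL.

21.5 mL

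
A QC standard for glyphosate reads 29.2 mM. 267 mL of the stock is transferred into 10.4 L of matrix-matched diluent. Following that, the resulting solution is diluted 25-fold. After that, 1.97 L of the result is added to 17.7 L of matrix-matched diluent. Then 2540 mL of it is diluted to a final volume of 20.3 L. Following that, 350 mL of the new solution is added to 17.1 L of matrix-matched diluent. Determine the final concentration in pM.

Overall dilution factor = 39.95 × 25 × 9.985 × 7.992 × 49.86 = 3.97 × 10⁶.
29.2 mM / 3.97 × 10⁶ = 7.35 × 10⁻⁶ mM = 7350 pM.

7350 pM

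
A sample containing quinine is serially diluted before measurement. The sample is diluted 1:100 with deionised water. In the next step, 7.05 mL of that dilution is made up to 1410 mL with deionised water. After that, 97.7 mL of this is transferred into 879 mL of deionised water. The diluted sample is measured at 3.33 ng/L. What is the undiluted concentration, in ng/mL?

666 ng/mL

Overall dilution factor = 100 × 200 × 9.997 = 2.00 × 10⁵.
Original = 3.33 ng/L × 2.00 × 10⁵ = 6.66 × 10⁵ ng/L = 666 ng/mL.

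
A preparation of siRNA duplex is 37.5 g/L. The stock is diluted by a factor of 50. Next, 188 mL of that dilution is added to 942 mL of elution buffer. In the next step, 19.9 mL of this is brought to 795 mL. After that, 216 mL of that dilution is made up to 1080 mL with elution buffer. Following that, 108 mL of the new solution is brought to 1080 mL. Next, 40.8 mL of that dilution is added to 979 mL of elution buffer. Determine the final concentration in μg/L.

Overall dilution factor = 50 × 6.011 × 39.95 × 5 × 10 × 25.00 = 1.50 × 10⁷.
37.5 g/L / 1.50 × 10⁷ = 2.50 × 10⁻⁶ g/L = 2.50 μg/L.

2.50 μg/L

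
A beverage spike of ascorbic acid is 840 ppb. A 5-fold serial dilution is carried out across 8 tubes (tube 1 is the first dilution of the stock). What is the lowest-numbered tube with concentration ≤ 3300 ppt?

tube 4

Tube n has concentration 840 ppb / 5ⁿ.
Need 5ⁿ ≥ 840 ppb / 3300 ppt = 255, so n ≥ 3.44.
First such tube: n = 4.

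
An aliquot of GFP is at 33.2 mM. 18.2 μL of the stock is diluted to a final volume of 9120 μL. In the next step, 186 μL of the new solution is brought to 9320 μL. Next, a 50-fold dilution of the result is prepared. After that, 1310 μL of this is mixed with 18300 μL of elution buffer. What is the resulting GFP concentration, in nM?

1.77 nM

Overall dilution factor = 501.1 × 50.11 × 50 × 14.97 = 1.88 × 10⁷.
33.2 mM / 1.88 × 10⁷ = 1.77 × 10⁻⁶ mM = 1.77 nM.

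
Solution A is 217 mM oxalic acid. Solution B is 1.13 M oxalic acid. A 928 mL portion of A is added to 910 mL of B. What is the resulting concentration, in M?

0.669 M

C_B = 1.13 M = 1130 mM.
C_mix = (C_A·V_A + C_B·V_B)/(V_A + V_B) = (217×928 + 1130×910) / 1838 = 669 mM = 0.669 M.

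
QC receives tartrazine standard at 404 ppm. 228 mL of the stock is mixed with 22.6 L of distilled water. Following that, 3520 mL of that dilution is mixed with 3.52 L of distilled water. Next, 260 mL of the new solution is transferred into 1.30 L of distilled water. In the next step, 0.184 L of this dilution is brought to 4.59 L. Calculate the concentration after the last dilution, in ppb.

Overall dilution factor = 100.1 × 2 × 6 × 24.95 = 3.00 × 10⁴.
404 ppm / 3.00 × 10⁴ = 0.0135 ppm = 13.5 ppb.

13.5 ppb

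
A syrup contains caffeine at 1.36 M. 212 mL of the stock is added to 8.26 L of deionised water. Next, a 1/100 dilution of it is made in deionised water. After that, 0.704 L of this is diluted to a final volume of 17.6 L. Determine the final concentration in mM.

Overall dilution factor = 39.96 × 100 × 25 = 9.99 × 10⁴.
1.36 M / 9.99 × 10⁴ = 1.36 × 10⁻⁵ M = 0.0136 mM.

0.0136 mM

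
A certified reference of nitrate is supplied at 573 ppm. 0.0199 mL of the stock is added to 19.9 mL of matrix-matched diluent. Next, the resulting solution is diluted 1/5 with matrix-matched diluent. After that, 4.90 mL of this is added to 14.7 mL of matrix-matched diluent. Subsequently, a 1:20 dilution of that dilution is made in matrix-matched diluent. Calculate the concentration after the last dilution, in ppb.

1.43 ppb

Overall dilution factor = 1001 × 5 × 4 × 20 = 4.00 × 10⁵.
573 ppm / 4.00 × 10⁵ = 1.43 × 10⁻³ ppm = 1.43 ppb.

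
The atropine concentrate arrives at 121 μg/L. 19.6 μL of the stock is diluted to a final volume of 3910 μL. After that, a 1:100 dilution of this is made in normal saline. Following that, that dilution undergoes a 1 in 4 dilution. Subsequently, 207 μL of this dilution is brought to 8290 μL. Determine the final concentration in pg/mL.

Overall dilution factor = 199.5 × 100 × 4 × 40.05 = 3.20 × 10⁶.
121 μg/L / 3.20 × 10⁶ = 3.79 × 10⁻⁵ μg/L = 0.0379 pg/mL.

0.0379 pg/mL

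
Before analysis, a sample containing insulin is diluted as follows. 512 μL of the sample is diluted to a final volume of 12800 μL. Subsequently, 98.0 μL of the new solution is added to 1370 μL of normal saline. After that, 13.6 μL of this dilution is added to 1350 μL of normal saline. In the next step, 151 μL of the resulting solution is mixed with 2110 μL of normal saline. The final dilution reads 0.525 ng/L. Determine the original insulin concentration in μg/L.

Overall dilution factor = 25 × 14.98 × 100.3 × 14.97 = 5.62 × 10⁵.
Original = 0.525 ng/L × 5.62 × 10⁵ = 2.95 × 10⁵ ng/L = 295 μg/L.

295 μg/L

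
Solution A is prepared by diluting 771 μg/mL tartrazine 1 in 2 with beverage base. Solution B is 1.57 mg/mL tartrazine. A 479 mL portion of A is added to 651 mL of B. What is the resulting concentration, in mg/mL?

C_A = 771 μg/mL / 2 = 386 μg/mL.
C_B = 1.57 mg/mL = 1570 μg/mL.
C_mix = (C_A·V_A + C_B·V_B)/(V_A + V_B) = (386×479 + 1570×651) / 1130 = 1068 μg/mL = 1.07 mg/mL.

1.07 mg/mL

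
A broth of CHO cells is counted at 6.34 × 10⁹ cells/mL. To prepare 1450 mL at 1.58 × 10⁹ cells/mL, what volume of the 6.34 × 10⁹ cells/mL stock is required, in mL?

361 mL

V₁ = C₂V₂/C₁ = 1.58 × 10⁹ × 1450 / 6.34 × 10⁹ = 361 mL.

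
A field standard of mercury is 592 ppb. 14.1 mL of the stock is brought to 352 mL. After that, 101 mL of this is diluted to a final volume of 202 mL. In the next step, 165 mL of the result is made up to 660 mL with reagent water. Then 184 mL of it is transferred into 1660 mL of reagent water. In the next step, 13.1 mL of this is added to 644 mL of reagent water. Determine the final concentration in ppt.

Overall dilution factor = 24.96 × 2 × 4 × 10.02 × 50.16 = 1.00 × 10⁵.
592 ppb / 1.00 × 10⁵ = 5.90 × 10⁻³ ppb = 5.90 ppt.

5.90 ppt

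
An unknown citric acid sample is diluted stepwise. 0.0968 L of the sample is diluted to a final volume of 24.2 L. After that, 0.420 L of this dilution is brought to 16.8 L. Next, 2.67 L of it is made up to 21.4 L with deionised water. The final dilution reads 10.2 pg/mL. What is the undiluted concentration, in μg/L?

818 μg/L

Overall dilution factor = 250 × 40 × 8.015 = 8.01 × 10⁴.
Original = 10.2 pg/mL × 8.01 × 10⁴ = 8.18 × 10⁵ pg/mL = 818 μg/L.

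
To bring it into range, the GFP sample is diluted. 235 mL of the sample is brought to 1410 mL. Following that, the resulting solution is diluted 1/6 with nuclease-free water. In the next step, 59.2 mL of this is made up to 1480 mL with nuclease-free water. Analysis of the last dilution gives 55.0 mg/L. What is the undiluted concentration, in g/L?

49.5 g/L

Overall dilution factor = 6 × 6 × 25 = 900.
Original = 55.0 mg/L × 900 = 4.95 × 10⁴ mg/L = 49.5 g/L.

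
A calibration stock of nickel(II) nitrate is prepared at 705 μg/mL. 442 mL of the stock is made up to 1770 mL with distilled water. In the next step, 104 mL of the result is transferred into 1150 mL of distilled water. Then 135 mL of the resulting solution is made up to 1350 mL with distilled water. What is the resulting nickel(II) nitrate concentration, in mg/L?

1.46 mg/L

Overall dilution factor = 4.005 × 12.06 × 10 = 483.
705 μg/mL / 483 = 1.46 μg/mL = 1.46 mg/L.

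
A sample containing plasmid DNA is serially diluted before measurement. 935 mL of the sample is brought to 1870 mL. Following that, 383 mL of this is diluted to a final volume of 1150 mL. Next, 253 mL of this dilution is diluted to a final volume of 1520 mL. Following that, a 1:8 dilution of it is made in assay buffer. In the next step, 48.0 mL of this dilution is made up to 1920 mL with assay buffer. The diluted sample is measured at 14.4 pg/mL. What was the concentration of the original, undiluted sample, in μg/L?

Overall dilution factor = 2 × 3.003 × 6.008 × 8 × 40 = 1.15 × 10⁴.
Original = 14.4 pg/mL × 1.15 × 10⁴ = 1.66 × 10⁵ pg/mL = 166 μg/L.

166 μg/L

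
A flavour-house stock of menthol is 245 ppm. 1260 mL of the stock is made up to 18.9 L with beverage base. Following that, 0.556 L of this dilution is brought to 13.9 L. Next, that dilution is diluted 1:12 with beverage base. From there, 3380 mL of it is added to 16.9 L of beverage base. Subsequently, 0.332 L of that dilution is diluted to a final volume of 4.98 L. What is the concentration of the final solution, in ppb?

Overall dilution factor = 15 × 25 × 12 × 6 × 15 = 4.05 × 10⁵.
245 ppm / 4.05 × 10⁵ = 6.05 × 10⁻⁴ ppm = 0.605 ppb.

0.605 ppb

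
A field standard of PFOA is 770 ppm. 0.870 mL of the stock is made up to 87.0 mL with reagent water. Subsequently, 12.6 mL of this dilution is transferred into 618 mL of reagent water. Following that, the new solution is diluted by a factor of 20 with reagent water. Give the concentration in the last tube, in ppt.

7690 ppt

Overall dilution factor = 100 × 50.05 × 20 = 1.00 × 10⁵.
770 ppm / 1.00 × 10⁵ = 7.69 × 10⁻³ ppm = 7690 ppt.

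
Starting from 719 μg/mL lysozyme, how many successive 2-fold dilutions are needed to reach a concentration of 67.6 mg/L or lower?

Need 2ⁿ ≥ 10.6, so n ≥ log(10.6)/log(2) = 3.41.
Minimum whole steps: n = 4.

4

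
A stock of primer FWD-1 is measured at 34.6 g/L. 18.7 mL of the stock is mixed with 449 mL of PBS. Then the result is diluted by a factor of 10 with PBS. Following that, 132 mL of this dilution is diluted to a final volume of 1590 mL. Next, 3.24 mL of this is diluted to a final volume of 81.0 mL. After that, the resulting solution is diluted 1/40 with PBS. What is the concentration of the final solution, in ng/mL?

11.5 ng/mL

Overall dilution factor = 25.01 × 10 × 12.05 × 25 × 40 = 3.01 × 10⁶.
34.6 g/L / 3.01 × 10⁶ = 1.15 × 10⁻⁵ g/L = 11.5 ng/mL.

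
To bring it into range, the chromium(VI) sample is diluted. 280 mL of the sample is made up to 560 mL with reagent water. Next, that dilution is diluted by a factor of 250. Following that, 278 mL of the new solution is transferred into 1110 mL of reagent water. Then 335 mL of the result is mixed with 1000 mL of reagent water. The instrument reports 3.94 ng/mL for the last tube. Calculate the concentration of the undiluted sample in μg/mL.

Overall dilution factor = 2 × 250 × 4.993 × 3.985 = 9948.
Original = 3.94 ng/mL × 9948 = 3.92 × 10⁴ ng/mL = 39.2 μg/mL.

39.2 μg/mL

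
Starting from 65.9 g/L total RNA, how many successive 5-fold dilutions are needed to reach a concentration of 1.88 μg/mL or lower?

7

Need 5ⁿ ≥ 3.51 × 10⁴, so n ≥ log(3.51 × 10⁴)/log(5) = 6.50.
Minimum whole steps: n = 7.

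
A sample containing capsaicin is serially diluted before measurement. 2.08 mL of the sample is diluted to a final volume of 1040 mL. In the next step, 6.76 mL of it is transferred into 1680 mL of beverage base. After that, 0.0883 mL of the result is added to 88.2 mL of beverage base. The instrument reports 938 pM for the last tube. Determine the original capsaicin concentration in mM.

Overall dilution factor = 500 × 249.5 × 999.9 = 1.25 × 10⁸.
Original = 938 pM × 1.25 × 10⁸ = 1.17 × 10¹¹ pM = 117 mM.

117 mM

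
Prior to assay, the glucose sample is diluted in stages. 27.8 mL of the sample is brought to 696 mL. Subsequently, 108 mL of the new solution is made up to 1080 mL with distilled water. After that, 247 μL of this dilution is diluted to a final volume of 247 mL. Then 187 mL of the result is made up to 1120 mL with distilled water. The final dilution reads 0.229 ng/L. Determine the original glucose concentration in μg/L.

343 μg/L

Overall dilution factor = 25.04 × 10 × 1000 × 5.989 = 1.50 × 10⁶.
Original = 0.229 ng/L × 1.50 × 10⁶ = 3.43 × 10⁵ ng/L = 343 μg/L.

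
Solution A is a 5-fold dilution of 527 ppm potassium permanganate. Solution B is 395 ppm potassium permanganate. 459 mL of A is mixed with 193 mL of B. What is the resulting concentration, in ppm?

191 ppm

C_A = 527 ppm / 5 = 105 ppm.
C_mix = (C_A·V_A + C_B·V_B)/(V_A + V_B) = (105×459 + 395×193) / 652.0 = 191 ppm.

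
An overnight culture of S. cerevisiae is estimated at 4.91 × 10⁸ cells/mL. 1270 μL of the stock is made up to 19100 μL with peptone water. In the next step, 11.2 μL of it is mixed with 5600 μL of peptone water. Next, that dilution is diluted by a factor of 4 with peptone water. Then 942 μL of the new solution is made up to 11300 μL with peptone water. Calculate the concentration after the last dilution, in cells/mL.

1360 cells/mL

Overall dilution factor = 15.04 × 501 × 4 × 12.00 = 3.62 × 10⁵.
4.91 × 10⁸ cells/mL / 3.62 × 10⁵ = 1360 cells/mL.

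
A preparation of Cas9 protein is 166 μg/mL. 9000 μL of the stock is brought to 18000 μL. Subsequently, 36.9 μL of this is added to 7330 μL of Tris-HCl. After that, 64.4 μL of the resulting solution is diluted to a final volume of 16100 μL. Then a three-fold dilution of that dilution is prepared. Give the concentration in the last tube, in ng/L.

Overall dilution factor = 2 × 199.6 × 250 × 3 = 2.99 × 10⁵.
166 μg/mL / 2.99 × 10⁵ = 5.54 × 10⁻⁴ μg/mL = 554 ng/L.

554 ng/L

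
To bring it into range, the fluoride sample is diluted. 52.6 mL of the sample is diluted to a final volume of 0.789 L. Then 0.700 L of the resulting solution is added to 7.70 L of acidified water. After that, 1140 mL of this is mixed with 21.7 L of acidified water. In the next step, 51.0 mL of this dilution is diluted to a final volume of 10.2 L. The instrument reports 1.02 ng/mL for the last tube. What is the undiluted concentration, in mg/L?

736 mg/L

Overall dilution factor = 15 × 12 × 20.04 × 200 = 7.21 × 10⁵.
Original = 1.02 ng/mL × 7.21 × 10⁵ = 7.36 × 10⁵ ng/mL = 736 mg/L.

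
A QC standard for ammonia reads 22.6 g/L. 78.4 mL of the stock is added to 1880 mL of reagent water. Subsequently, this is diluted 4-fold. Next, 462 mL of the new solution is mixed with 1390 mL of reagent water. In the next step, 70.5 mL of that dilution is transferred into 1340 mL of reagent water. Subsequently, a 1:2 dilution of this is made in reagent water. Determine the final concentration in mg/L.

Overall dilution factor = 24.98 × 4 × 4.009 × 20.01 × 2 = 1.60 × 10⁴.
22.6 g/L / 1.60 × 10⁴ = 1.41 × 10⁻³ g/L = 1.41 mg/L.

1.41 mg/L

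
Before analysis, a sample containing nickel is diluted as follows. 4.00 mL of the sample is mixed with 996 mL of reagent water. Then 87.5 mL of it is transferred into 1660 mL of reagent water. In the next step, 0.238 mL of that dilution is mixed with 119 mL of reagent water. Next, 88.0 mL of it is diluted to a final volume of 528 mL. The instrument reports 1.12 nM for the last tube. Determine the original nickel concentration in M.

0.0168 M

Overall dilution factor = 250 × 19.97 × 501 × 6 = 1.50 × 10⁷.
Original = 1.12 nM × 1.50 × 10⁷ = 1.68 × 10⁷ nM = 0.0168 M.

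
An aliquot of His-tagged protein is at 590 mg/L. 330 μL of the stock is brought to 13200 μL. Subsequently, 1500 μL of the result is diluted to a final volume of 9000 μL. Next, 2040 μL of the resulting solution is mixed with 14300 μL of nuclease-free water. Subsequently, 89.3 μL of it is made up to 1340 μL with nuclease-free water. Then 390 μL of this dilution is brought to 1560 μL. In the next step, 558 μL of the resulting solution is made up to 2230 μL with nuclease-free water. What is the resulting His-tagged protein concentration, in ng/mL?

Overall dilution factor = 40 × 6 × 8.010 × 15.01 × 4 × 3.996 = 4.61 × 10⁵.
590 mg/L / 4.61 × 10⁵ = 1.28 × 10⁻³ mg/L = 1.28 ng/mL.

1.28 ng/mL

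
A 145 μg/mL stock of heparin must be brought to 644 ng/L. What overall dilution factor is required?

2.25 × 10⁵

Factor = C₀/C_target = 145 μg/mL / 644 ng/L = 2.25 × 10⁵.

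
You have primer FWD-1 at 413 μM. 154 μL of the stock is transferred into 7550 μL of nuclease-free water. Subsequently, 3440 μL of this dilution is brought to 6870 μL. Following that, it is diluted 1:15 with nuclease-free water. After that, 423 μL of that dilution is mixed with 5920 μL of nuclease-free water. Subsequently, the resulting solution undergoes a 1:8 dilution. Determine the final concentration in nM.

2.30 nM

Overall dilution factor = 50.03 × 1.997 × 15 × 15.00 × 8 = 1.80 × 10⁵.
413 μM / 1.80 × 10⁵ = 2.30 × 10⁻³ μM = 2.30 nM.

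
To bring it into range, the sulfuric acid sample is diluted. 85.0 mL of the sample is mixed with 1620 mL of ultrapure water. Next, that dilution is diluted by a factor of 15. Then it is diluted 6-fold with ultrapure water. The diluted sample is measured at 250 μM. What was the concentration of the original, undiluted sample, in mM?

451 mM

Overall dilution factor = 20.06 × 15 × 6 = 1805.
Original = 250 μM × 1805 = 4.51 × 10⁵ μM = 451 mM.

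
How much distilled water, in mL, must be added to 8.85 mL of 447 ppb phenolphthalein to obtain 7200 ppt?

541 mL

7200 ppt = 7.20 ppb.
V₂ = C₁V₁/C₂ = 447 × 8.85 / 7.20 = 549 mL.
Diluent to add = V₂ − V₁ = 549 − 8.85 = 541 mL.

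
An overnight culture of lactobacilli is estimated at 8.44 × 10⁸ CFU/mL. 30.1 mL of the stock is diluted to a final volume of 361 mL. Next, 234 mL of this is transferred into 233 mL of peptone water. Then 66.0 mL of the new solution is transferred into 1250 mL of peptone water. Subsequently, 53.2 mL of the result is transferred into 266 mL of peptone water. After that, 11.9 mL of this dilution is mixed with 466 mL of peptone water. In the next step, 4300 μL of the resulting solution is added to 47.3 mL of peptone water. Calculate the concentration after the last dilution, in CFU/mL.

Overall dilution factor = 11.99 × 1.996 × 19.94 × 6 × 40.16 × 12 = 1.38 × 10⁶.
8.44 × 10⁸ CFU/mL / 1.38 × 10⁶ = 612 CFU/mL.

612 CFU/mL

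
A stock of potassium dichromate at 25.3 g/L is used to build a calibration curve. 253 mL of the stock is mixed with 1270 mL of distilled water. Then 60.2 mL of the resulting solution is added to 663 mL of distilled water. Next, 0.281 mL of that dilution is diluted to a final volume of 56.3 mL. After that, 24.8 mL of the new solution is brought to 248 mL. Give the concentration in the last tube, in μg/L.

Overall dilution factor = 6.020 × 12.01 × 200.4 × 10 = 1.45 × 10⁵.
25.3 g/L / 1.45 × 10⁵ = 1.75 × 10⁻⁴ g/L = 175 μg/L.

175 μg/L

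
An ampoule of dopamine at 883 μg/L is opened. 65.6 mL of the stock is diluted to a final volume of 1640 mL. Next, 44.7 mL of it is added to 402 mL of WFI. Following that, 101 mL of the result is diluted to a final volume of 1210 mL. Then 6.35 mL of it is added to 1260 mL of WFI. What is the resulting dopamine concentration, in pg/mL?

Overall dilution factor = 25 × 9.993 × 11.98 × 199.4 = 5.97 × 10⁵.
883 μg/L / 5.97 × 10⁵ = 1.48 × 10⁻³ μg/L = 1.48 pg/mL.

1.48 pg/mL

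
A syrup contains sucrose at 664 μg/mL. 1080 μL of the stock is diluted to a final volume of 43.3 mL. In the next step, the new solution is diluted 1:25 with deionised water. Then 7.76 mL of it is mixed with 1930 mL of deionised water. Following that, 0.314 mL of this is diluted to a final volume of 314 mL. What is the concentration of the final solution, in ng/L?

2.65 ng/L

Overall dilution factor = 40.09 × 25 × 249.7 × 1000 = 2.50 × 10⁸.
664 μg/mL / 2.50 × 10⁸ = 2.65 × 10⁻⁶ μg/mL = 2.65 ng/L.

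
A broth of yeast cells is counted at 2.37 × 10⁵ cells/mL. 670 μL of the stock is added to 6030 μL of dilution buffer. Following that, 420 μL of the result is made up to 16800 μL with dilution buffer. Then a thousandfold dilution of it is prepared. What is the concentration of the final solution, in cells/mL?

0.593 cells/mL

Overall dilution factor = 10 × 40 × 1000 = 4.00 × 10⁵.
2.37 × 10⁵ cells/mL / 4.00 × 10⁵ = 0.593 cells/mL.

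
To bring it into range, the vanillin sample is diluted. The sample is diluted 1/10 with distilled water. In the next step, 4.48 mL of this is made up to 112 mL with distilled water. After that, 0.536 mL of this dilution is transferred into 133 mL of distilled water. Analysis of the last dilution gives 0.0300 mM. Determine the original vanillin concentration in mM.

1870 mM

Overall dilution factor = 10 × 25 × 249.1 = 6.23 × 10⁴.
Original = 0.0300 mM × 6.23 × 10⁴ = 1869 mM.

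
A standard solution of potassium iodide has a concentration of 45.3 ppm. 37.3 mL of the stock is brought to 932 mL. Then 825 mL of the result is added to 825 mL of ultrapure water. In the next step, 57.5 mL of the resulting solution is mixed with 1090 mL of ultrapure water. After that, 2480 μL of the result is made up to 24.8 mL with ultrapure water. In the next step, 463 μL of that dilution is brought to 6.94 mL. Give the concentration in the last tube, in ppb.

Overall dilution factor = 24.99 × 2 × 19.96 × 10 × 14.99 = 1.49 × 10⁵.
45.3 ppm / 1.49 × 10⁵ = 3.03 × 10⁻⁴ ppm = 0.303 ppb.

0.303 ppb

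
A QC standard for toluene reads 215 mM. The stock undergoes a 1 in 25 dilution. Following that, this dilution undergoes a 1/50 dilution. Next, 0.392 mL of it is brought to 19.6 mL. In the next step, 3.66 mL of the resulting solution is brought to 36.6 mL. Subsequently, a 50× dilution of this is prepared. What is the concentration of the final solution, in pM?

Overall dilution factor = 25 × 50 × 50 × 10 × 50 = 3.12 × 10⁷.
215 mM / 3.12 × 10⁷ = 6.88 × 10⁻⁶ mM = 6880 pM.

6880 pM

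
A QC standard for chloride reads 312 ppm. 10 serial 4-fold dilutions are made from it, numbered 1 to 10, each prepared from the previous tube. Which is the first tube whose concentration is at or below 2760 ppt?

tube 9

Tube n has concentration 312 ppm / 4ⁿ.
Need 4ⁿ ≥ 312 ppm / 2760 ppt = 1.13 × 10⁵, so n ≥ 8.39.
First such tube: n = 9.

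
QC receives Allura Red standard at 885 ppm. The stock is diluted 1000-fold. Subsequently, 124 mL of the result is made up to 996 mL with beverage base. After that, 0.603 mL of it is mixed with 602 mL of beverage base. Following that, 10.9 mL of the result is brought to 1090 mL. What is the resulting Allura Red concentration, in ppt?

1.10 ppt

Overall dilution factor = 1000 × 8.032 × 999.3 × 100 = 8.03 × 10⁸.
885 ppm / 8.03 × 10⁸ = 1.10 × 10⁻⁶ ppm = 1.10 ppt.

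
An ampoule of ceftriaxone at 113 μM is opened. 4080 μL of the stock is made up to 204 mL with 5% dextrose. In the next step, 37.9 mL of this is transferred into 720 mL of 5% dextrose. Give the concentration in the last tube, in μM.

Overall dilution factor = 50 × 20.00 = 1000.
113 μM / 1000 = 0.113 μM.

0.113 μM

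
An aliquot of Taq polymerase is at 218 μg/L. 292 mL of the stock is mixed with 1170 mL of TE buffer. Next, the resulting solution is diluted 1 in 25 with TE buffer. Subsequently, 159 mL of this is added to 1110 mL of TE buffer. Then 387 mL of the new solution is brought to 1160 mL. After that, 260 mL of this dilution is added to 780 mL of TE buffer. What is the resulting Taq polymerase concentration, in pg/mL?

18.2 pg/mL

Overall dilution factor = 5.007 × 25 × 7.981 × 2.997 × 4 = 1.20 × 10⁴.
218 μg/L / 1.20 × 10⁴ = 0.0182 μg/L = 18.2 pg/mL.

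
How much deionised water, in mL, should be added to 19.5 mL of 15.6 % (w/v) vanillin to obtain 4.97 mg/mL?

593 mL

4.97 mg/mL = 0.497 % (w/v).
V₂ = C₁V₁/C₂ = 15.6 × 19.5 / 0.497 = 612 mL.
Diluent to add = V₂ − V₁ = 612 − 19.5 = 593 mL.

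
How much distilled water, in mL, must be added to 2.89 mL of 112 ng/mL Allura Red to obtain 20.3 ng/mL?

13.1 mL

V₂ = C₁V₁/C₂ = 112 × 2.89 / 20.3 = 15.9 mL.
Diluent to add = V₂ − V₁ = 15.9 − 2.89 = 13.1 mL.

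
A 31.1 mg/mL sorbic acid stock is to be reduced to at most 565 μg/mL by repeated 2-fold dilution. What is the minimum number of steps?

Need 2ⁿ ≥ 55.0, so n ≥ log(55.0)/log(2) = 5.78.
Minimum whole steps: n = 6.

6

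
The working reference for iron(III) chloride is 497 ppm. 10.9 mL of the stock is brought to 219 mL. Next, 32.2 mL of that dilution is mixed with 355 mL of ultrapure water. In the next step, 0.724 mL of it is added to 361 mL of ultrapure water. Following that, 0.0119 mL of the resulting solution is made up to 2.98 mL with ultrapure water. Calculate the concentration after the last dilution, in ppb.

Overall dilution factor = 20.09 × 12.02 × 499.6 × 250.4 = 3.02 × 10⁷.
497 ppm / 3.02 × 10⁷ = 1.64 × 10⁻⁵ ppm = 0.0164 ppb.

0.0164 ppb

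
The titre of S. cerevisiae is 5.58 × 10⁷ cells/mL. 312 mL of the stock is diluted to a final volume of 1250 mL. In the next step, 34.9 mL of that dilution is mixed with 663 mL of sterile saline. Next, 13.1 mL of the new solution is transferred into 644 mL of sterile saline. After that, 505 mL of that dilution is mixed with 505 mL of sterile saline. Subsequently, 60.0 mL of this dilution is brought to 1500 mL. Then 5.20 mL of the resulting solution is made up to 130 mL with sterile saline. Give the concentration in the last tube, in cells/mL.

Overall dilution factor = 4.006 × 20.00 × 50.16 × 2 × 25 × 25 = 5.02 × 10⁶.
5.58 × 10⁷ cells/mL / 5.02 × 10⁶ = 11.1 cells/mL.

11.1 cells/mL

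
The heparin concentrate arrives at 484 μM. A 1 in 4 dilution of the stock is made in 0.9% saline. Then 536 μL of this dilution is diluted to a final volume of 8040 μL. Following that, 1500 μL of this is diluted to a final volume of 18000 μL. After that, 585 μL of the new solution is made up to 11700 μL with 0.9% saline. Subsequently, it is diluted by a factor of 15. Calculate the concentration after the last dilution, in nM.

2.24 nM

Overall dilution factor = 4 × 15 × 12 × 20 × 15 = 2.16 × 10⁵.
484 μM / 2.16 × 10⁵ = 2.24 × 10⁻³ μM = 2.24 nM.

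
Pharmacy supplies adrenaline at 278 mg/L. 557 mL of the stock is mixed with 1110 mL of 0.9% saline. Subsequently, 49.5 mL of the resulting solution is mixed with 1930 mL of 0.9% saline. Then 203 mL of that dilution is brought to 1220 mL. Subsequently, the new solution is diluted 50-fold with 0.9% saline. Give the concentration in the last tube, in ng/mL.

7.73 ng/mL

Overall dilution factor = 2.993 × 39.99 × 6.010 × 50 = 3.60 × 10⁴.
278 mg/L / 3.60 × 10⁴ = 7.73 × 10⁻³ mg/L = 7.73 ng/mL.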